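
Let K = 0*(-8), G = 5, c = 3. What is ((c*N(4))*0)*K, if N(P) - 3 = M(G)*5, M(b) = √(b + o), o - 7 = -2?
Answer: 0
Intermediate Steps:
o = 5 (o = 7 - 2 = 5)
M(b) = √(5 + b) (M(b) = √(b + 5) = √(5 + b))
N(P) = 3 + 5*√10 (N(P) = 3 + √(5 + 5)*5 = 3 + √10*5 = 3 + 5*√10)
K = 0
((c*N(4))*0)*K = ((3*(3 + 5*√10))*0)*0 = ((9 + 15*√10)*0)*0 = 0*0 = 0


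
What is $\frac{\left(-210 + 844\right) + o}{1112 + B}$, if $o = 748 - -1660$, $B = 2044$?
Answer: $\frac{507}{526} \approx 0.96388$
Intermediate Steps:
$o = 2408$ ($o = 748 + 1660 = 2408$)
$\frac{\left(-210 + 844\right) + o}{1112 + B} = \frac{\left(-210 + 844\right) + 2408}{1112 + 2044} = \frac{634 + 2408}{3156} = 3042 \cdot \frac{1}{3156} = \frac{507}{526}$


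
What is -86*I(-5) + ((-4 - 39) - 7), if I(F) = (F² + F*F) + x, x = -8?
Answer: -3662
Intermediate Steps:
I(F) = -8 + 2*F² (I(F) = (F² + F*F) - 8 = (F² + F²) - 8 = 2*F² - 8 = -8 + 2*F²)
-86*I(-5) + ((-4 - 39) - 7) = -86*(-8 + 2*(-5)²) + ((-4 - 39) - 7) = -86*(-8 + 2*25) + (-43 - 7) = -86*(-8 + 50) - 50 = -86*42 - 50 = -3612 - 50 = -3662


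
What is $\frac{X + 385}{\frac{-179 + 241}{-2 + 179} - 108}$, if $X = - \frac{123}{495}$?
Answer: $- \frac{1872778}{523985} \approx -3.5741$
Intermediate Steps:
$X = - \frac{41}{165}$ ($X = \left(-123\right) \frac{1}{495} = - \frac{41}{165} \approx -0.24848$)
$\frac{X + 385}{\frac{-179 + 241}{-2 + 179} - 108} = \frac{- \frac{41}{165} + 385}{\frac{-179 + 241}{-2 + 179} - 108} = \frac{63484}{165 \left(\frac{62}{177} - 108\right)} = \frac{63484}{165 \left(- \frac{19054}{177}\right)} = \frac{63484}{165} \left(- \frac{177}{19054}\right) = - \frac{1872778}{523985}$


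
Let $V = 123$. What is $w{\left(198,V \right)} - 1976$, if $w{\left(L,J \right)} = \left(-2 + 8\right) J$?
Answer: $-1238$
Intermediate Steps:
$w{\left(L,J \right)} = 6 J$
$w{\left(198,V \right)} - 1976 = 6 \cdot 123 - 1976 = 738 - 1976 = -1238$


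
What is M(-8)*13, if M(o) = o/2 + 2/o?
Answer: -221/4 ≈ -55.250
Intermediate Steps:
M(o) = o/2 + 2/o (M(o) = o*(½) + 2/o = o/2 + 2/o)
M(-8)*13 = ((½)*(-8) + 2/(-8))*13 = (-4 + 2*(-⅛))*13 = (-4 - ¼)*13 = -17/4*13 = -221/4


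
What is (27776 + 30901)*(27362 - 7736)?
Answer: 1151594802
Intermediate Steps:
(27776 + 30901)*(27362 - 7736) = 58677*19626 = 1151594802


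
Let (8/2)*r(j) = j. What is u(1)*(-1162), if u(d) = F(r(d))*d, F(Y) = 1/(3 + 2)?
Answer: -1162/5 ≈ -232.40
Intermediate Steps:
r(j) = j/4
F(Y) = ⅕ (F(Y) = 1/5 = ⅕)
u(d) = d/5
u(1)*(-1162) = ((⅕)*1)*(-1162) = (⅕)*(-1162) = -1162/5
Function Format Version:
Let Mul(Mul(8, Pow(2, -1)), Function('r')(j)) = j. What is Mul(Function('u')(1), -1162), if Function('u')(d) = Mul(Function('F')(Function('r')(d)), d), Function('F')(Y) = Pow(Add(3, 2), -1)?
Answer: Rational(-1162, 5) ≈ -232.40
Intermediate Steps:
Function('r')(j) = Mul(Rational(1, 4), j)
Function('F')(Y) = Rational(1, 5) (Function('F')(Y) = Pow(5, -1) = Rational(1, 5))
Function('u')(d) = Mul(Rational(1, 5), d)
Mul(Function('u')(1), -1162) = Mul(Mul(Rational(1, 5), 1), -1162) = Mul(Rational(1, 5), -1162) = Rational(-1162, 5)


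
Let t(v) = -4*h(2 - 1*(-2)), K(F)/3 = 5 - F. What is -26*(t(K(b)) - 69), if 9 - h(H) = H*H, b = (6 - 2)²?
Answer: 1066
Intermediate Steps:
b = 16 (b = 4² = 16)
h(H) = 9 - H² (h(H) = 9 - H*H = 9 - H²)
K(F) = 15 - 3*F (K(F) = 3*(5 - F) = 15 - 3*F)
t(v) = 28 (t(v) = -4*(9 - (2 - 1*(-2))²) = -4*(9 - (2 + 2)²) = -4*(9 - 1*4²) = -4*(9 - 1*16) = -4*(9 - 16) = -4*(-7) = 28)
-26*(t(K(b)) - 69) = -26*(28 - 69) = -26*(-41) = 1066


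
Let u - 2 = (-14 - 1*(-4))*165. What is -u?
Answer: 1648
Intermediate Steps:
u = -1648 (u = 2 + (-14 - 1*(-4))*165 = 2 + (-14 + 4)*165 = 2 - 10*165 = 2 - 1650 = -1648)
-u = -1*(-1648) = 1648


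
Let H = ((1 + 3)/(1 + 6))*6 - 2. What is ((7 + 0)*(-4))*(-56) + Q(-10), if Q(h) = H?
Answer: 10986/7 ≈ 1569.4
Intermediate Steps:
H = 10/7 (H = (4/7)*6 - 2 = 24/7 - 2 = 10/7 ≈ 1.4286)
Q(h) = 10/7
((7 + 0)*(-4))*(-56) + Q(-10) = ((7 + 0)*(-4))*(-56) + 10/7 = (7*(-4))*(-56) + 10/7 = -28*(-56) + 10/7 = 1568 + 10/7 = 10986/7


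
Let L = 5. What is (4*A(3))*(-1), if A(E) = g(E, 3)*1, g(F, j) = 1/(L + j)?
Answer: -1/2 ≈ -0.50000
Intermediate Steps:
g(F, j) = 1/(5 + j)
A(E) = 1/8 (A(E) = 1/(5 + 3) = 1/8)
(4*A(3))*(-1) = (4*(1/8))*(-1) = (1/2)*(-1) = -1/2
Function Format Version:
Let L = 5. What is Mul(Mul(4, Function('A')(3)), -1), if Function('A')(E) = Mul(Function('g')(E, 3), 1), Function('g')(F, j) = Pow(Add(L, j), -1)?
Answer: Rational(-1, 2) ≈ -0.50000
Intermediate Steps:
Function('g')(F, j) = Pow(Add(5, j), -1)
Function('A')(E) = Rational(1, 8) (Function('A')(E) = Mul(Pow(Add(5, 3), -1), 1) = Mul(Pow(8, -1), 1) = Mul(Rational(1, 8), 1) = Rational(1, 8))
Mul(Mul(4, Function('A')(3)), -1) = Mul(Mul(4, Rational(1, 8)), -1) = Mul(Rational(1, 2), -1) = Rational(-1, 2)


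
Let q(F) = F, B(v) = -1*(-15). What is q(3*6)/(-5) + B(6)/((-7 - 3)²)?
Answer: -69/20 ≈ -3.4500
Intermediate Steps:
B(v) = 15
q(3*6)/(-5) + B(6)/((-7 - 3)²) = (3*6)/(-5) + 15/((-7 - 3)²) = 18*(-⅕) + 15/((-10)²) = -18/5 + 15/100 = -18/5 + 15*(1/100) = -18/5 + 3/20 = -69/20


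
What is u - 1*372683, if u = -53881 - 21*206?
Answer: -430890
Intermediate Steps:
u = -58207 (u = -53881 - 1*4326 = -53881 - 4326 = -58207)
u - 1*372683 = -58207 - 1*372683 = -58207 - 372683 = -430890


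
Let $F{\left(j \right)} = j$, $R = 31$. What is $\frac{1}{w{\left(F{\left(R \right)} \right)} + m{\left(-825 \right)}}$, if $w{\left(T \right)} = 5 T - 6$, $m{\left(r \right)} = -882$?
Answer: $- \frac{1}{733} \approx -0.0013643$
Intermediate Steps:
$w{\left(T \right)} = -6 + 5 T$
$\frac{1}{w{\left(F{\left(R \right)} \right)} + m{\left(-825 \right)}} = \frac{1}{\left(-6 + 5 \cdot 31\right) - 882} = \frac{1}{\left(-6 + 155\right) - 882} = \frac{1}{149 - 882} = \frac{1}{-733} = - \frac{1}{733}$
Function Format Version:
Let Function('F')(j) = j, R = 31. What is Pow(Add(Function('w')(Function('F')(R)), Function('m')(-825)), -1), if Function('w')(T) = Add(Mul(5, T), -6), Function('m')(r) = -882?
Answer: Rational(-1, 733) ≈ -0.0013643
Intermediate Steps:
Function('w')(T) = Add(-6, Mul(5, T))
Pow(Add(Function('w')(Function('F')(R)), Function('m')(-825)), -1) = Pow(Add(Add(-6, Mul(5, 31)), -882), -1) = Pow(Add(Add(-6, 155), -882), -1) = Pow(Add(149, -882), -1) = Pow(-733, -1) = Rational(-1, 733)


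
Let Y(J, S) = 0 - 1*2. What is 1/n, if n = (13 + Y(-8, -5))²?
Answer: 1/121 ≈ 0.0082645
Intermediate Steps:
Y(J, S) = -2 (Y(J, S) = 0 - 2 = -2)
n = 121 (n = (13 - 2)² = 11² = 121)
1/n = 1/121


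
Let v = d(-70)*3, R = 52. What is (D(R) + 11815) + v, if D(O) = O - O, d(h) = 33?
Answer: 11914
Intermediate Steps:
v = 99 (v = 33*3 = 99)
D(O) = 0
(D(R) + 11815) + v = (0 + 11815) + 99 = 11815 + 99 = 11914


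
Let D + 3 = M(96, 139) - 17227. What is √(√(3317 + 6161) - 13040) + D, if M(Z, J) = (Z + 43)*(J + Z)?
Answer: 15435 + √(-13040 + √9478) ≈ 15435.0 + 113.77*I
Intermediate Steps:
M(Z, J) = (43 + Z)*(J + Z)
D = 15435 (D = -3 + ((96² + 43*139 + 43*96 + 139*96) - 17227) = -3 + ((9216 + 5977 + 4128 + 13344) - 17227) = -3 + (32665 - 17227) = -3 + 15438 = 15435)
√(√(3317 + 6161) - 13040) + D = √(√(3317 + 6161) - 13040) + 15435 = √(√9478 - 13040) + 15435 = √(-13040 + √9478) + 15435 = 15435 + √(-13040 + √9478)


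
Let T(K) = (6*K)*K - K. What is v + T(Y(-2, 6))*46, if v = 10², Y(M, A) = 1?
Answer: 330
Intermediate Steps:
v = 100
T(K) = -K + 6*K² (T(K) = 6*K² - K = -K + 6*K²)
v + T(Y(-2, 6))*46 = 100 + (1*(-1 + 6*1))*46 = 100 + (1*(-1 + 6))*46 = 100 + (1*5)*46 = 100 + 5*46 = 100 + 230 = 330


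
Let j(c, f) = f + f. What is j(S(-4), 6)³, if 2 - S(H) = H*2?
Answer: 1728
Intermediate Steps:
S(H) = 2 - 2*H (S(H) = 2 - H*2 = 2 - 2*H)
j(c, f) = 2*f
j(S(-4), 6)³ = (2*6)³ = 12³ = 1728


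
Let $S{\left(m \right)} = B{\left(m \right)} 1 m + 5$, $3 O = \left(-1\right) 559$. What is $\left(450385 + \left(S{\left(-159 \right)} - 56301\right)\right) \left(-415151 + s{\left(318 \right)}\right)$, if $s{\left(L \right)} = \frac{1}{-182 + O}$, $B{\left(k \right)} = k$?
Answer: $- \frac{38476514597892}{221} \approx -1.741 \cdot 10^{11}$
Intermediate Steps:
$O = - \frac{559}{3}$ ($O = \frac{\left(-1\right) 559}{3} = \frac{1}{3} \left(-559\right) = - \frac{559}{3} \approx -186.33$)
$S{\left(m \right)} = 5 + m^{2}$ ($S{\left(m \right)} = m 1 m + 5 = m m + 5 = m^{2} + 5 = 5 + m^{2}$)
$s{\left(L \right)} = - \frac{3}{1105}$ ($s{\left(L \right)} = \frac{1}{-182 - \frac{559}{3}} = \frac{1}{- \frac{1105}{3}} = - \frac{3}{1105}$)
$\left(450385 + \left(S{\left(-159 \right)} - 56301\right)\right) \left(-415151 + s{\left(318 \right)}\right) = \left(450385 - \left(56296 - 25281\right)\right) \left(-415151 - \frac{3}{1105}\right) = \left(450385 + \left(\left(5 + 25281\right) - 56301\right)\right) \left(- \frac{458741858}{1105}\right) = \left(450385 + \left(25286 - 56301\right)\right) \left(- \frac{458741858}{1105}\right) = \left(450385 - 31015\right) \left(- \frac{458741858}{1105}\right) = 419370 \left(- \frac{458741858}{1105}\right) = - \frac{38476514597892}{221}$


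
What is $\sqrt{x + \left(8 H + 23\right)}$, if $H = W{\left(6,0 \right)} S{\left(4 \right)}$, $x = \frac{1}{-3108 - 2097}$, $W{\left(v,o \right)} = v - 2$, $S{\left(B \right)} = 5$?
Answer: $\frac{\sqrt{4957835370}}{5205} \approx 13.528$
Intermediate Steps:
$W{\left(v,o \right)} = -2 + v$
$x = - \frac{1}{5205}$ ($x = \frac{1}{-5205} = - \frac{1}{5205} \approx -0.00019212$)
$H = 20$ ($H = \left(-2 + 6\right) 5 = 4 \cdot 5 = 20$)
$\sqrt{x + \left(8 H + 23\right)} = \sqrt{- \frac{1}{5205} + \left(8 \cdot 20 + 23\right)} = \sqrt{- \frac{1}{5205} + \left(160 + 23\right)} = \sqrt{- \frac{1}{5205} + 183} = \sqrt{\frac{952514}{5205}} = \frac{\sqrt{4957835370}}{5205}$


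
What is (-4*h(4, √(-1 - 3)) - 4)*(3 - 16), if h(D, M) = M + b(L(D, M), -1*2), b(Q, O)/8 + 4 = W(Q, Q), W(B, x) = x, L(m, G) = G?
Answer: -1612 + 936*I ≈ -1612.0 + 936.0*I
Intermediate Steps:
b(Q, O) = -32 + 8*Q
h(D, M) = -32 + 9*M (h(D, M) = M + (-32 + 8*M) = -32 + 9*M)
(-4*h(4, √(-1 - 3)) - 4)*(3 - 16) = (-4*(-32 + 9*√(-1 - 3)) - 4)*(3 - 16) = (-4*(-32 + 9*√(-4)) - 4)*(-13) = (-4*(-32 + 9*(2*I)) - 4)*(-13) = (-4*(-32 + 18*I) - 4)*(-13) = ((128 - 72*I) - 4)*(-13) = (124 - 72*I)*(-13) = -1612 + 936*I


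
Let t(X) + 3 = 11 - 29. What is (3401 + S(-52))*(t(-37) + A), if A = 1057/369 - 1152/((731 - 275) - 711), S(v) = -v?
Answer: -491619724/10455 ≈ -47022.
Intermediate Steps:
t(X) = -21 (t(X) = -3 + (11 - 29) = -3 - 18 = -21)
A = 231541/31365 (A = 1057*(1/369) - 1152/(456 - 711) = 1057/369 - 1152/(-255) = 1057/369 - 1152*(-1/255) = 1057/369 + 384/85 = 231541/31365 ≈ 7.3821)
(3401 + S(-52))*(t(-37) + A) = (3401 - 1*(-52))*(-21 + 231541/31365) = (3401 + 52)*(-427124/31365) = 3453*(-427124/31365) = -491619724/10455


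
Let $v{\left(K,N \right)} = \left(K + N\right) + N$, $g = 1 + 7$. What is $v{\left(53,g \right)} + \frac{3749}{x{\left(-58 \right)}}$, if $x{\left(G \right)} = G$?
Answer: $\frac{253}{58} \approx 4.3621$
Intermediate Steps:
$g = 8$
$v{\left(K,N \right)} = K + 2 N$
$v{\left(53,g \right)} + \frac{3749}{x{\left(-58 \right)}} = \left(53 + 2 \cdot 8\right) + \frac{3749}{-58} = \left(53 + 16\right) + 3749 \left(- \frac{1}{58}\right) = 69 - \frac{3749}{58} = \frac{253}{58}$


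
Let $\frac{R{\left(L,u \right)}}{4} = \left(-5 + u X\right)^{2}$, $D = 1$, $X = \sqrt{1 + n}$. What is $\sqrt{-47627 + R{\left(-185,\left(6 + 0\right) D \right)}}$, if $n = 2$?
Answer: $\sqrt{-47095 - 240 \sqrt{3}} \approx 217.97 i$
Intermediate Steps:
$X = \sqrt{3}$ ($X = \sqrt{1 + 2} = \sqrt{3} \approx 1.732$)
$R{\left(L,u \right)} = 4 \left(-5 + u \sqrt{3}\right)^{2}$
$\sqrt{-47627 + R{\left(-185,\left(6 + 0\right) D \right)}} = \sqrt{-47627 + 4 \left(-5 + \left(6 + 0\right) 1 \sqrt{3}\right)^{2}} = \sqrt{-47627 + 4 \left(-5 + 6 \cdot 1 \sqrt{3}\right)^{2}} = \sqrt{-47627 + 4 \left(-5 + 6 \sqrt{3}\right)^{2}}$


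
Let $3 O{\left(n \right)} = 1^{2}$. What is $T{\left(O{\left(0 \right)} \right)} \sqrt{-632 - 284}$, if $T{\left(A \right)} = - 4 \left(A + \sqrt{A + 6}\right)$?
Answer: $\frac{8 i \left(- \sqrt{229} - \sqrt{13053}\right)}{3} \approx - 345.02 i$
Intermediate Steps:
$O{\left(n \right)} = \frac{1}{3}$ ($O{\left(n \right)} = \frac{1^{2}}{3} = \frac{1}{3} \cdot 1 = \frac{1}{3}$)
$T{\left(A \right)} = - 4 A - 4 \sqrt{6 + A}$ ($T{\left(A \right)} = - 4 \left(A + \sqrt{6 + A}\right) = - 4 A - 4 \sqrt{6 + A}$)
$T{\left(O{\left(0 \right)} \right)} \sqrt{-632 - 284} = \left(\left(-4\right) \frac{1}{3} - 4 \sqrt{6 + \frac{1}{3}}\right) \sqrt{-632 - 284} = \left(- \frac{4}{3} - 4 \sqrt{\frac{19}{3}}\right) \sqrt{-916} = \left(- \frac{4}{3} - 4 \frac{\sqrt{57}}{3}\right) 2 i \sqrt{229} = \left(- \frac{4}{3} - \frac{4 \sqrt{57}}{3}\right) 2 i \sqrt{229} = 2 i \sqrt{229} \left(- \frac{4}{3} - \frac{4 \sqrt{57}}{3}\right)$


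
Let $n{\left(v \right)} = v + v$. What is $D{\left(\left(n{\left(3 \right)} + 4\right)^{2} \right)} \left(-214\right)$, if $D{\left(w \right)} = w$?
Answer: $-21400$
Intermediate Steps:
$n{\left(v \right)} = 2 v$
$D{\left(\left(n{\left(3 \right)} + 4\right)^{2} \right)} \left(-214\right) = \left(2 \cdot 3 + 4\right)^{2} \left(-214\right) = \left(6 + 4\right)^{2} \left(-214\right) = 10^{2} \left(-214\right) = 100 \left(-214\right) = -21400$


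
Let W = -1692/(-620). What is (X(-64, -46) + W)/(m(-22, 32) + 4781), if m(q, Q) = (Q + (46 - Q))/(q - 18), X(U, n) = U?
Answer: -37988/2963507 ≈ -0.012819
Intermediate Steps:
W = 423/155 (W = -1692*(-1/620) = 423/155 ≈ 2.7290)
m(q, Q) = 46/(-18 + q)
(X(-64, -46) + W)/(m(-22, 32) + 4781) = (-64 + 423/155)/(46/(-18 - 22) + 4781) = -9497/(155*(46/(-40) + 4781)) = -9497/(155*(46*(-1/40) + 4781)) = -9497/(155*(-23/20 + 4781)) = -9497/(155*95597/20) = -9497/155*20/95597 = -37988/2963507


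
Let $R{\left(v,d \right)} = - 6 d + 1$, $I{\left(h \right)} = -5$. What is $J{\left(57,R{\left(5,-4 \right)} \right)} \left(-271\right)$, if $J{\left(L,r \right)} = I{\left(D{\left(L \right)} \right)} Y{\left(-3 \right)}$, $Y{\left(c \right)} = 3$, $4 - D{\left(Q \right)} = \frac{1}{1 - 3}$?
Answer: $4065$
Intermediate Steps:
$D{\left(Q \right)} = \frac{9}{2}$ ($D{\left(Q \right)} = 4 - \frac{1}{1 - 3} = 4 - \frac{1}{-2} = 4 - - \frac{1}{2} = 4 + \frac{1}{2} = \frac{9}{2}$)
$R{\left(v,d \right)} = 1 - 6 d$
$J{\left(L,r \right)} = -15$ ($J{\left(L,r \right)} = \left(-5\right) 3 = -15$)
$J{\left(57,R{\left(5,-4 \right)} \right)} \left(-271\right) = \left(-15\right) \left(-271\right) = 4065$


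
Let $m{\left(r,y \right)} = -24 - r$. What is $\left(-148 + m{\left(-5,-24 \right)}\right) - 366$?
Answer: $-533$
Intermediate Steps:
$\left(-148 + m{\left(-5,-24 \right)}\right) - 366 = \left(-148 - 19\right) - 366 = -167 - 366 = -533$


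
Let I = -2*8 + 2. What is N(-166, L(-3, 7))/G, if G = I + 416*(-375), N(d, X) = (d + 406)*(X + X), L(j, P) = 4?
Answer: -960/78007 ≈ -0.012307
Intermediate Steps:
I = -14 (I = -16 + 2 = -14)
N(d, X) = 2*X*(406 + d) (N(d, X) = (406 + d)*(2*X) = 2*X*(406 + d))
G = -156014 (G = -14 + 416*(-375) = -14 - 156000 = -156014)
N(-166, L(-3, 7))/G = (2*4*(406 - 166))/(-156014) = (2*4*240)*(-1/156014) = 1920*(-1/156014) = -960/78007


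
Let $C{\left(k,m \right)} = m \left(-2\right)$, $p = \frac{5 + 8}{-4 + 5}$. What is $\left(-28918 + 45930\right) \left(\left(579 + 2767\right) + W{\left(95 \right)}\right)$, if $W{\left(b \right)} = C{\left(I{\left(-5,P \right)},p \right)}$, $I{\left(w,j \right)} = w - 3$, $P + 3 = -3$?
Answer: $56479840$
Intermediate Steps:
$P = -6$ ($P = -3 - 3 = -6$)
$p = 13$ ($p = \frac{13}{1} = 13 \cdot 1 = 13$)
$I{\left(w,j \right)} = -3 + w$
$C{\left(k,m \right)} = - 2 m$
$W{\left(b \right)} = -26$ ($W{\left(b \right)} = \left(-2\right) 13 = -26$)
$\left(-28918 + 45930\right) \left(\left(579 + 2767\right) + W{\left(95 \right)}\right) = \left(-28918 + 45930\right) \left(\left(579 + 2767\right) - 26\right) = 17012 \left(3346 - 26\right) = 17012 \cdot 3320 = 56479840$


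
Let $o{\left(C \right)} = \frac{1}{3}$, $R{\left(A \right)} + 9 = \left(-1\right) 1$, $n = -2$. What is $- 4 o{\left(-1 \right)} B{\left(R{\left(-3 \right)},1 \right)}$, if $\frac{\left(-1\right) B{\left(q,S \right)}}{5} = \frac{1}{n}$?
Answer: $- \frac{10}{3} \approx -3.3333$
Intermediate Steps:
$R{\left(A \right)} = -10$ ($R{\left(A \right)} = -9 - 1 = -10$)
$B{\left(q,S \right)} = \frac{5}{2}$ ($B{\left(q,S \right)} = - \frac{5}{-2} = \left(-5\right) \left(- \frac{1}{2}\right) = \frac{5}{2}$)
$o{\left(C \right)} = \frac{1}{3}$
$- 4 o{\left(-1 \right)} B{\left(R{\left(-3 \right)},1 \right)} = \left(-4\right) \frac{1}{3} \cdot \frac{5}{2} = \left(- \frac{4}{3}\right) \frac{5}{2} = - \frac{10}{3}$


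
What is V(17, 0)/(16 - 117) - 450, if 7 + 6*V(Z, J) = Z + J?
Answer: -136355/303 ≈ -450.02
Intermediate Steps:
V(Z, J) = -7/6 + J/6 + Z/6 (V(Z, J) = -7/6 + (Z + J)/6 = -7/6 + (J + Z)/6 = -7/6 + (J/6 + Z/6) = -7/6 + J/6 + Z/6)
V(17, 0)/(16 - 117) - 450 = (-7/6 + (⅙)*0 + (⅙)*17)/(16 - 117) - 450 = (-7/6 + 0 + 17/6)/(-101) - 450 = -1/101*5/3 - 450 = -5/303 - 450 = -136355/303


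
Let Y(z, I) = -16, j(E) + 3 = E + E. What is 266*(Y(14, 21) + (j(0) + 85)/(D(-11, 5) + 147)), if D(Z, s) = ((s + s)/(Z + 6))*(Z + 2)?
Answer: -680428/165 ≈ -4123.8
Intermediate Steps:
j(E) = -3 + 2*E (j(E) = -3 + (E + E) = -3 + 2*E)
D(Z, s) = 2*s*(2 + Z)/(6 + Z) (D(Z, s) = ((2*s)/(6 + Z))*(2 + Z) = (2*s/(6 + Z))*(2 + Z) = 2*s*(2 + Z)/(6 + Z))
266*(Y(14, 21) + (j(0) + 85)/(D(-11, 5) + 147)) = 266*(-16 + ((-3 + 2*0) + 85)/(2*5*(2 - 11)/(6 - 11) + 147)) = 266*(-16 + ((-3 + 0) + 85)/(2*5*(-9)/(-5) + 147)) = 266*(-16 + (-3 + 85)/(2*5*(-⅕)*(-9) + 147)) = 266*(-16 + 82/(18 + 147)) = 266*(-16 + 82/165) = 266*(-2558/165) = -680428/165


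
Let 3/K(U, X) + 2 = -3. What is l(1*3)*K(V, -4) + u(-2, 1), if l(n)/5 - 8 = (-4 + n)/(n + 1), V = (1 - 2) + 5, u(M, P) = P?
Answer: -89/4 ≈ -22.250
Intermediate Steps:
V = 4 (V = -1 + 5 = 4)
l(n) = 40 + 5*(-4 + n)/(1 + n) (l(n) = 40 + 5*((-4 + n)/(n + 1)) = 40 + 5*((-4 + n)/(1 + n)) = 40 + 5*(-4 + n)/(1 + n))
K(U, X) = -⅗ (K(U, X) = 3/(-2 - 3) = 3/(-5) = 3*(-⅕) = -⅗)
l(1*3)*K(V, -4) + u(-2, 1) = (5*(4 + 9*(1*3))/(1 + 1*3))*(-⅗) + 1 = (5*(4 + 9*3)/(1 + 3))*(-⅗) + 1 = (5*(4 + 27)/4)*(-⅗) + 1 = (5*(¼)*31)*(-⅗) + 1 = (155/4)*(-⅗) + 1 = -93/4 + 1 = -89/4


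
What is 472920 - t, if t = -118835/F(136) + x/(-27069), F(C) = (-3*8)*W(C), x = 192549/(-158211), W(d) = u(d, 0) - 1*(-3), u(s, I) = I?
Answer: 768862937116703/1631471832 ≈ 4.7127e+5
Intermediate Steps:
W(d) = 3 (W(d) = 0 - 1*(-3) = 0 + 3 = 3)
x = -64183/52737 (x = 192549*(-1/158211) = -64183/52737 ≈ -1.2170)
F(C) = -72 (F(C) = -3*8*3 = -24*3 = -72)
t = 2692721672737/1631471832 (t = -118835/(-72) - 64183/52737/(-27069) = -118835*(-1/72) - 64183/52737*(-1/27069) = 118835/72 + 9169/203933979 = 2692721672737/1631471832 ≈ 1650.5)
472920 - t = 472920 - 1*2692721672737/1631471832 = 472920 - 2692721672737/1631471832 = 768862937116703/1631471832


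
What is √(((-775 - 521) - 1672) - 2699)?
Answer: I*√5667 ≈ 75.28*I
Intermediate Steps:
√(((-775 - 521) - 1672) - 2699) = √((-1296 - 1672) - 2699) = √(-2968 - 2699) = √(-5667) = I*√5667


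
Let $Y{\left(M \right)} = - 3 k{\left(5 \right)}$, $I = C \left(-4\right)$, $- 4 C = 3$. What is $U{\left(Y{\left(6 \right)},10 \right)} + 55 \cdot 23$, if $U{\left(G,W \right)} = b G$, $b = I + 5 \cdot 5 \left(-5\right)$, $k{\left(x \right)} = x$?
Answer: $3095$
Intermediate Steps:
$C = - \frac{3}{4}$ ($C = \left(- \frac{1}{4}\right) 3 = - \frac{3}{4} \approx -0.75$)
$I = 3$ ($I = \left(- \frac{3}{4}\right) \left(-4\right) = 3$)
$Y{\left(M \right)} = -15$ ($Y{\left(M \right)} = \left(-3\right) 5 = -15$)
$b = -122$ ($b = 3 + 5 \cdot 5 \left(-5\right) = 3 + 25 \left(-5\right) = 3 - 125 = -122$)
$U{\left(G,W \right)} = - 122 G$
$U{\left(Y{\left(6 \right)},10 \right)} + 55 \cdot 23 = \left(-122\right) \left(-15\right) + 55 \cdot 23 = 1830 + 1265 = 3095$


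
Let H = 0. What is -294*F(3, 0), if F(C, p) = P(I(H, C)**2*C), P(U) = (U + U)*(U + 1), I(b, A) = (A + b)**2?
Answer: -34863696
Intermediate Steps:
P(U) = 2*U*(1 + U) (P(U) = (2*U)*(1 + U) = 2*U*(1 + U))
F(C, p) = 2*C**5*(1 + C**5) (F(C, p) = 2*(((C + 0)**2)**2*C)*(1 + ((C + 0)**2)**2*C) = 2*((C**2)**2*C)*(1 + (C**2)**2*C) = 2*(C**4*C)*(1 + C**4*C) = 2*C**5*(1 + C**5))
-294*F(3, 0) = -588*3**5*(1 + 3**5) = -588*243*(1 + 243) = -588*243*244 = -294*118584 = -34863696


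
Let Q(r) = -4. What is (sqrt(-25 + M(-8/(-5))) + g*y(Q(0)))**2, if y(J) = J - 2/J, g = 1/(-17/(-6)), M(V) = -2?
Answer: -7362/289 - 126*I*sqrt(3)/17 ≈ -25.474 - 12.838*I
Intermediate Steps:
g = 6/17 (g = 1/(-17*(-1/6)) = 1/(17/6) = 6/17 ≈ 0.35294)
(sqrt(-25 + M(-8/(-5))) + g*y(Q(0)))**2 = (sqrt(-25 - 2) + 6*(-4 - 2/(-4))/17)**2 = (sqrt(-27) + 6*(-4 - 2*(-1/4))/17)**2 = (3*I*sqrt(3) + 6*(-4 + 1/2)/17)**2 = (3*I*sqrt(3) + (6/17)*(-7/2))**2 = (3*I*sqrt(3) - 21/17)**2 = (-21/17 + 3*I*sqrt(3))**2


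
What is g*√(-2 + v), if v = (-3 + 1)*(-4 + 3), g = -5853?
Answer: 0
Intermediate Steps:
v = 2 (v = -2*(-1) = 2)
g*√(-2 + v) = -5853*√(-2 + 2) = -5853*√0 = -5853*0 = 0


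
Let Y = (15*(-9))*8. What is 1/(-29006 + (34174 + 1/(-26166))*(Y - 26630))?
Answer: -13083/12389477299463 ≈ -1.0560e-9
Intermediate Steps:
Y = -1080 (Y = -135*8 = -1080)
1/(-29006 + (34174 + 1/(-26166))*(Y - 26630)) = 1/(-29006 + (34174 + 1/(-26166))*(-1080 - 26630)) = 1/(-29006 + (34174 - 1/26166)*(-27710)) = 1/(-29006 + (894196883/26166)*(-27710)) = 1/(-29006 - 12389097813965/13083) = 1/(-12389477299463/13083) = -13083/12389477299463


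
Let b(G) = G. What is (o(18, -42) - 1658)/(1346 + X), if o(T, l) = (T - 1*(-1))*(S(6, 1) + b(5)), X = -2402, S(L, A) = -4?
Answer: 149/96 ≈ 1.5521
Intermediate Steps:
o(T, l) = 1 + T (o(T, l) = (T - 1*(-1))*(-4 + 5) = (T + 1)*1 = (1 + T)*1 = 1 + T)
(o(18, -42) - 1658)/(1346 + X) = ((1 + 18) - 1658)/(1346 - 2402) = (19 - 1658)/(-1056) = -1639*(-1/1056) = 149/96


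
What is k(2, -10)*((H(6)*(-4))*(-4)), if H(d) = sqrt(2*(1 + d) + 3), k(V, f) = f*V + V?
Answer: -288*sqrt(17) ≈ -1187.5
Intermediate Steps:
k(V, f) = V + V*f (k(V, f) = V*f + V = V + V*f)
H(d) = sqrt(5 + 2*d) (H(d) = sqrt((2 + 2*d) + 3) = sqrt(5 + 2*d))
k(2, -10)*((H(6)*(-4))*(-4)) = (2*(1 - 10))*((sqrt(5 + 2*6)*(-4))*(-4)) = (2*(-9))*((sqrt(5 + 12)*(-4))*(-4)) = -18*sqrt(17)*(-4)*(-4) = -18*(-4*sqrt(17))*(-4) = -288*sqrt(17)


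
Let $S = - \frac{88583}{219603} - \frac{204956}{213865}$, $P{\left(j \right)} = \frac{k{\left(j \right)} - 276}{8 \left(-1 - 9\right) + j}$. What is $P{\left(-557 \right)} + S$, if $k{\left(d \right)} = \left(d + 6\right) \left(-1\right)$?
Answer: $- \frac{53654026209656}{29916956994015} \approx -1.7934$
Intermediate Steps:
$k{\left(d \right)} = -6 - d$ ($k{\left(d \right)} = \left(6 + d\right) \left(-1\right) = -6 - d$)
$P{\left(j \right)} = \frac{-282 - j}{-80 + j}$ ($P{\left(j \right)} = \frac{\left(-6 - j\right) - 276}{8 \left(-1 - 9\right) + j} = \frac{-282 - j}{8 \left(-10\right) + j} = \frac{-282 - j}{-80 + j}$)
$S = - \frac{63953755763}{46965395595}$ ($S = \left(-88583\right) \frac{1}{219603} - \frac{204956}{213865} = - \frac{88583}{219603} - \frac{204956}{213865} = - \frac{63953755763}{46965395595} \approx -1.3617$)
$P{\left(-557 \right)} + S = \frac{-282 - -557}{-80 - 557} - \frac{63953755763}{46965395595} = \frac{-282 + 557}{-637} - \frac{63953755763}{46965395595} = \left(- \frac{1}{637}\right) 275 - \frac{63953755763}{46965395595} = - \frac{275}{637} - \frac{63953755763}{46965395595} = - \frac{53654026209656}{29916956994015}$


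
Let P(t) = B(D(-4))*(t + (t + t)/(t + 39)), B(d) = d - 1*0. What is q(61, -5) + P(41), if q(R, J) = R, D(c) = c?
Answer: -1071/10 ≈ -107.10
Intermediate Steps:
B(d) = d (B(d) = d + 0 = d)
P(t) = -4*t - 8*t/(39 + t) (P(t) = -4*(t + (t + t)/(t + 39)) = -4*(t + (2*t)/(39 + t)) = -4*(t + 2*t/(39 + t)) = -4*t - 8*t/(39 + t))
q(61, -5) + P(41) = 61 - 4*41*(41 + 41)/(39 + 41) = 61 - 4*41*82/80 = 61 - 4*41*1/80*82 = 61 - 1681/10 = -1071/10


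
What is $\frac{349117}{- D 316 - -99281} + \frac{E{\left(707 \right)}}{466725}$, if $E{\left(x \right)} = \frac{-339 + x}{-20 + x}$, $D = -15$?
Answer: $\frac{111940939343503}{33353301241575} \approx 3.3562$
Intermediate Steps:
$E{\left(x \right)} = \frac{-339 + x}{-20 + x}$
$\frac{349117}{- D 316 - -99281} + \frac{E{\left(707 \right)}}{466725} = \frac{349117}{- \left(-15\right) 316 - -99281} + \frac{\frac{1}{-20 + 707} \left(-339 + 707\right)}{466725} = \frac{349117}{\left(-1\right) \left(-4740\right) + 99281} + \frac{1}{687} \cdot 368 \cdot \frac{1}{466725} = \frac{349117}{4740 + 99281} + \frac{1}{687} \cdot 368 \cdot \frac{1}{466725} = \frac{349117}{104021} + \frac{368}{687} \cdot \frac{1}{466725} = 349117 \cdot \frac{1}{104021} + \frac{368}{320640075} = \frac{349117}{104021} + \frac{368}{320640075} = \frac{111940939343503}{33353301241575}$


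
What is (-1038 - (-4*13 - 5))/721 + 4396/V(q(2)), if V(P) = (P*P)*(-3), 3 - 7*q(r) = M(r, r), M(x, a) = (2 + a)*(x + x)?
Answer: -155803651/365547 ≈ -426.22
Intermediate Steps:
M(x, a) = 2*x*(2 + a) (M(x, a) = (2 + a)*(2*x) = 2*x*(2 + a))
q(r) = 3/7 - 2*r*(2 + r)/7
V(P) = -3*P² (V(P) = P²*(-3) = -3*P²)
(-1038 - (-4*13 - 5))/721 + 4396/V(q(2)) = (-1038 - (-4*13 - 5))/721 + 4396/((-3*(3/7 - 2/7*2*(2 + 2))²)) = (-1038 - (-52 - 5))*(1/721) + 4396/((-3*(3/7 - 2/7*2*4)²)) = (-1038 - 1*(-57))*(1/721) + 4396/((-3*(3/7 - 16/7)²)) = (-1038 + 57)*(1/721) + 4396/((-3*(-13/7)²)) = -981*1/721 + 4396/((-3*169/49)) = -981/721 + 4396/(-507/49) = -981/721 + 4396*(-49/507) = -981/721 - 215404/507 = -155803651/365547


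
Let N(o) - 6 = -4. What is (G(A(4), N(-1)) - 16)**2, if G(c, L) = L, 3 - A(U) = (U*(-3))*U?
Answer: 196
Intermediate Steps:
A(U) = 3 + 3*U**2 (A(U) = 3 - U*(-3)*U = 3 - (-3*U)*U = 3 - (-3)*U**2 = 3 + 3*U**2)
N(o) = 2 (N(o) = 6 - 4 = 2)
(G(A(4), N(-1)) - 16)**2 = (2 - 16)**2 = (-14)**2 = 196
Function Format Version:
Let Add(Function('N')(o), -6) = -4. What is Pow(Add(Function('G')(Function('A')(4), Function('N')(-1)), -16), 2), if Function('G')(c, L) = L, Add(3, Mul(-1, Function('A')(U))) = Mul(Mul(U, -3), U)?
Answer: 196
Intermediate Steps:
Function('A')(U) = Add(3, Mul(3, Pow(U, 2))) (Function('A')(U) = Add(3, Mul(-1, Mul(Mul(U, -3), U))) = Add(3, Mul(-1, Mul(Mul(-3, U), U))) = Add(3, Mul(-1, Mul(-3, Pow(U, 2)))) = Add(3, Mul(3, Pow(U, 2))))
Function('N')(o) = 2 (Function('N')(o) = Add(6, -4) = 2)
Pow(Add(Function('G')(Function('A')(4), Function('N')(-1)), -16), 2) = Pow(Add(2, -16), 2) = Pow(-14, 2) = 196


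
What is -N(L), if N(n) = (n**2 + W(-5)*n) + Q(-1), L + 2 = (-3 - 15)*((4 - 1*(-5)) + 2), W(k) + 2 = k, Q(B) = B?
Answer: -41399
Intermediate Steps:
W(k) = -2 + k
L = -200 (L = -2 + (-3 - 15)*((4 - 1*(-5)) + 2) = -2 - 18*((4 + 5) + 2) = -2 - 18*(9 + 2) = -2 - 18*11 = -2 - 198 = -200)
N(n) = -1 + n**2 - 7*n (N(n) = (n**2 + (-2 - 5)*n) - 1 = (n**2 - 7*n) - 1 = -1 + n**2 - 7*n)
-N(L) = -(-1 + (-200)**2 - 7*(-200)) = -(-1 + 40000 + 1400) = -1*41399 = -41399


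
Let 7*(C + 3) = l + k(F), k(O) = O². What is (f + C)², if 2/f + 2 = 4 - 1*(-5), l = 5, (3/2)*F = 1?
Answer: 14884/3969 ≈ 3.7501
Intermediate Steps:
F = ⅔ (F = (⅔)*1 = ⅔ ≈ 0.66667)
C = -20/9 (C = -3 + (5 + (⅔)²)/7 = -3 + (5 + 4/9)/7 = -3 + (⅐)*(49/9) = -3 + 7/9 = -20/9 ≈ -2.2222)
f = 2/7 (f = 2/(-2 + (4 - 1*(-5))) = 2/(-2 + (4 + 5)) = 2/(-2 + 9) = 2/7 ≈ 0.28571)
(f + C)² = (2/7 - 20/9)² = (-122/63)² = 14884/3969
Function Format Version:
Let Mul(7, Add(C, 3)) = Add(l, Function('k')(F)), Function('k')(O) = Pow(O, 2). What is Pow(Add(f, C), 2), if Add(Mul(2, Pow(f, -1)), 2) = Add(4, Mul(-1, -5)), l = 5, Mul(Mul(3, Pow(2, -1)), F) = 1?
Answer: Rational(14884, 3969) ≈ 3.7501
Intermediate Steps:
F = Rational(2, 3) (F = Mul(Rational(2, 3), 1) = Rational(2, 3) ≈ 0.66667)
C = Rational(-20, 9) (C = Add(-3, Mul(Rational(1, 7), Add(5, Pow(Rational(2, 3), 2)))) = Add(-3, Mul(Rational(1, 7), Add(5, Rational(4, 9)))) = Add(-3, Mul(Rational(1, 7), Rational(49, 9))) = Add(-3, Rational(7, 9)) = Rational(-20, 9) ≈ -2.2222)
f = Rational(2, 7) (f = Mul(2, Pow(Add(-2, Add(4, Mul(-1, -5))), -1)) = Mul(2, Pow(Add(-2, Add(4, 5)), -1)) = Mul(2, Pow(Add(-2, 9), -1)) = Mul(2, Pow(7, -1)) = Mul(2, Rational(1, 7)) = Rational(2, 7) ≈ 0.28571)
Pow(Add(f, C), 2) = Pow(Add(Rational(2, 7), Rational(-20, 9)), 2) = Pow(Rational(-122, 63), 2) = Rational(14884, 3969)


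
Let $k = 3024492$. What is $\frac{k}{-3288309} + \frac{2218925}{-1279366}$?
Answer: $- \frac{3721981093299}{1402316910698} \approx -2.6542$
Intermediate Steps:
$\frac{k}{-3288309} + \frac{2218925}{-1279366} = \frac{3024492}{-3288309} + \frac{2218925}{-1279366} = 3024492 \left(- \frac{1}{3288309}\right) + 2218925 \left(- \frac{1}{1279366}\right) = - \frac{1008164}{1096103} - \frac{2218925}{1279366} = - \frac{3721981093299}{1402316910698}$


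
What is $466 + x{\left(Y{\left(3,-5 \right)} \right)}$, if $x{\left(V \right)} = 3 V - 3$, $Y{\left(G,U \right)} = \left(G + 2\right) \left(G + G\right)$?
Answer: $553$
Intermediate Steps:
$Y{\left(G,U \right)} = 2 G \left(2 + G\right)$ ($Y{\left(G,U \right)} = \left(2 + G\right) 2 G = 2 G \left(2 + G\right)$)
$x{\left(V \right)} = -3 + 3 V$
$466 + x{\left(Y{\left(3,-5 \right)} \right)} = 466 - \left(3 - 3 \cdot 2 \cdot 3 \left(2 + 3\right)\right) = 466 - \left(3 - 3 \cdot 2 \cdot 3 \cdot 5\right) = 466 + \left(-3 + 3 \cdot 30\right) = 466 + \left(-3 + 90\right) = 466 + 87 = 553$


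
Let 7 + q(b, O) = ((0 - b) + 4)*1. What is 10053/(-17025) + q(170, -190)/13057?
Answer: -44735782/74098475 ≈ -0.60373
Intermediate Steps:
q(b, O) = -3 - b (q(b, O) = -7 + ((0 - b) + 4)*1 = -7 + (-b + 4)*1 = -7 + (4 - b)*1 = -7 + (4 - b) = -3 - b)
10053/(-17025) + q(170, -190)/13057 = 10053/(-17025) + (-3 - 1*170)/13057 = 10053*(-1/17025) + (-3 - 170)*(1/13057) = -3351/5675 - 173*1/13057 = -3351/5675 - 173/13057 = -44735782/74098475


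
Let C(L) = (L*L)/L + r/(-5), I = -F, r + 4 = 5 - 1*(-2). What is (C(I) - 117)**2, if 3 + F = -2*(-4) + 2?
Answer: 388129/25 ≈ 15525.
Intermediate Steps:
F = 7 (F = -3 + (-2*(-4) + 2) = -3 + (8 + 2) = -3 + 10 = 7)
r = 3 (r = -4 + (5 - 1*(-2)) = -4 + (5 + 2) = -4 + 7 = 3)
I = -7 (I = -1*7 = -7)
C(L) = -3/5 + L (C(L) = (L*L)/L + 3/(-5) = L**2/L + 3*(-1/5) = L - 3/5 = -3/5 + L)
(C(I) - 117)**2 = ((-3/5 - 7) - 117)**2 = (-38/5 - 117)**2 = (-623/5)**2 = 388129/25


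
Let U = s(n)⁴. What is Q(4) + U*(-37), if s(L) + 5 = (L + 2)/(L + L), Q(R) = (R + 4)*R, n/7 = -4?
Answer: -9605682725/614656 ≈ -15628.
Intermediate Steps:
n = -28 (n = 7*(-4) = -28)
Q(R) = R*(4 + R) (Q(R) = (4 + R)*R = R*(4 + R))
s(L) = -5 + (2 + L)/(2*L) (s(L) = -5 + (L + 2)/(L + L) = -5 + (2 + L)/((2*L)) = -5 + (2 + L)*(1/(2*L)) = -5 + (2 + L)/(2*L))
U = 260144641/614656 (U = (-9/2 + 1/(-28))⁴ = (-9/2 - 1/28)⁴ = (-127/28)⁴ = 260144641/614656 ≈ 423.24)
Q(4) + U*(-37) = 4*(4 + 4) + (260144641/614656)*(-37) = 4*8 - 9625351717/614656 = 32 - 9625351717/614656 = -9605682725/614656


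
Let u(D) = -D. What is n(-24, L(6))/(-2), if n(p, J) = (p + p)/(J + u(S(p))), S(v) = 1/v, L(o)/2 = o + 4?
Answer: 576/481 ≈ 1.1975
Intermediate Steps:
L(o) = 8 + 2*o (L(o) = 2*(o + 4) = 2*(4 + o) = 8 + 2*o)
n(p, J) = 2*p/(J - 1/p) (n(p, J) = (p + p)/(J - 1/p) = (2*p)/(J - 1/p) = 2*p/(J - 1/p))
n(-24, L(6))/(-2) = (2*(-24)**2/(-1 + (8 + 2*6)*(-24)))/(-2) = -576/(-1 + (8 + 12)*(-24)) = -576/(-1 + 20*(-24)) = -576/(-1 - 480) = -576/(-481) = -576*(-1)/481 = -1/2*(-1152/481) = 576/481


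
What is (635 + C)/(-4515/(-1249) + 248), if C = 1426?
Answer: 2574189/314267 ≈ 8.1911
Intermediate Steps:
(635 + C)/(-4515/(-1249) + 248) = (635 + 1426)/(-4515/(-1249) + 248) = 2061/(-4515*(-1/1249) + 248) = 2061/(4515/1249 + 248) = 2061/(314267/1249) = 2061*(1249/314267) = 2574189/314267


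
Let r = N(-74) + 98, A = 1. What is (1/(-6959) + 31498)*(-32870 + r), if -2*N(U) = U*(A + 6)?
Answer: -7126673412053/6959 ≈ -1.0241e+9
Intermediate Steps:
N(U) = -7*U/2 (N(U) = -U*(1 + 6)/2 = -U*7/2 = -7*U/2)
r = 357 (r = -7/2*(-74) + 98 = 259 + 98 = 357)
(1/(-6959) + 31498)*(-32870 + r) = (1/(-6959) + 31498)*(-32870 + 357) = (-1/6959 + 31498)*(-32513) = (219194581/6959)*(-32513) = -7126673412053/6959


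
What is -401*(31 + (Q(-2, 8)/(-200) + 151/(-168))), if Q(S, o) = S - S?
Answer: -2027857/168 ≈ -12071.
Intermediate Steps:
Q(S, o) = 0
-401*(31 + (Q(-2, 8)/(-200) + 151/(-168))) = -401*(31 + (0/(-200) + 151/(-168))) = -401*(31 + (0*(-1/200) + 151*(-1/168))) = -401*(31 + (0 - 151/168)) = -401*(31 - 151/168) = -401*5057/168 = -2027857/168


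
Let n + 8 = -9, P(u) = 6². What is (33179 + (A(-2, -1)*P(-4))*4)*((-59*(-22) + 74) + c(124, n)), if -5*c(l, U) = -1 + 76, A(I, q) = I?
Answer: 44633087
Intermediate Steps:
P(u) = 36
n = -17 (n = -8 - 9 = -17)
c(l, U) = -15 (c(l, U) = -(-1 + 76)/5 = -⅕*75 = -15)
(33179 + (A(-2, -1)*P(-4))*4)*((-59*(-22) + 74) + c(124, n)) = (33179 - 2*36*4)*((-59*(-22) + 74) - 15) = (33179 - 72*4)*((1298 + 74) - 15) = (33179 - 288)*(1372 - 15) = 32891*1357 = 44633087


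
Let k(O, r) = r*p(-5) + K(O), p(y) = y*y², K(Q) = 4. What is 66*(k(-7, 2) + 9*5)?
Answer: -13266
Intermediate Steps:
p(y) = y³
k(O, r) = 4 - 125*r (k(O, r) = r*(-5)³ + 4 = r*(-125) + 4 = -125*r + 4 = 4 - 125*r)
66*(k(-7, 2) + 9*5) = 66*((4 - 125*2) + 9*5) = 66*((4 - 250) + 45) = 66*(-246 + 45) = 66*(-201) = -13266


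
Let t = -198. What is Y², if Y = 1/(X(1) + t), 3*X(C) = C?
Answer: 9/351649 ≈ 2.5594e-5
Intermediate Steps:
X(C) = C/3
Y = -3/593 (Y = 1/((⅓)*1 - 198) = 1/(⅓ - 198) = 1/(-593/3) = -3/593 ≈ -0.0050590)
Y² = (-3/593)² = 9/351649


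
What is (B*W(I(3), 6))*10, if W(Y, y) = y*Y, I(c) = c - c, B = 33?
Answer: 0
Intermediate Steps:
I(c) = 0
W(Y, y) = Y*y
(B*W(I(3), 6))*10 = (33*(0*6))*10 = (33*0)*10 = 0*10 = 0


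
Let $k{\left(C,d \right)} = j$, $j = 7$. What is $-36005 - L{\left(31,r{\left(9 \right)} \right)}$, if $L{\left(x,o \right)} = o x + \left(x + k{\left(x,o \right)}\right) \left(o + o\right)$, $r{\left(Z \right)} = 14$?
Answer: $-37503$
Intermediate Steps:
$k{\left(C,d \right)} = 7$
$L{\left(x,o \right)} = o x + 2 o \left(7 + x\right)$ ($L{\left(x,o \right)} = o x + \left(x + 7\right) \left(o + o\right) = o x + \left(7 + x\right) 2 o = o x + 2 o \left(7 + x\right)$)
$-36005 - L{\left(31,r{\left(9 \right)} \right)} = -36005 - 14 \left(14 + 3 \cdot 31\right) = -36005 - 14 \left(14 + 93\right) = -36005 - 14 \cdot 107 = -36005 - 1498 = -37503$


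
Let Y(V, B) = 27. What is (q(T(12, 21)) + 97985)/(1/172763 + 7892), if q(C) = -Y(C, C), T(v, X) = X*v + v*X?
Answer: 16923517954/1363445597 ≈ 12.412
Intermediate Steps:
T(v, X) = 2*X*v (T(v, X) = X*v + X*v = 2*X*v)
q(C) = -27 (q(C) = -1*27 = -27)
(q(T(12, 21)) + 97985)/(1/172763 + 7892) = (-27 + 97985)/(1/172763 + 7892) = 97958/(1/172763 + 7892) = 97958/(1363445597/172763) = 97958*(172763/1363445597) = 16923517954/1363445597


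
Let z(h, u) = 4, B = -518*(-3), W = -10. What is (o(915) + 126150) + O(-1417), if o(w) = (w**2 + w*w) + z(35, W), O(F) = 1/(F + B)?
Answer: 246682749/137 ≈ 1.8006e+6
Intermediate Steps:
B = 1554
O(F) = 1/(1554 + F) (O(F) = 1/(F + 1554) = 1/(1554 + F))
o(w) = 4 + 2*w**2 (o(w) = (w**2 + w*w) + 4 = (w**2 + w**2) + 4 = 2*w**2 + 4 = 4 + 2*w**2)
(o(915) + 126150) + O(-1417) = ((4 + 2*915**2) + 126150) + 1/(1554 - 1417) = ((4 + 2*837225) + 126150) + 1/137 = ((4 + 1674450) + 126150) + 1/137 = (1674454 + 126150) + 1/137 = 1800604 + 1/137 = 246682749/137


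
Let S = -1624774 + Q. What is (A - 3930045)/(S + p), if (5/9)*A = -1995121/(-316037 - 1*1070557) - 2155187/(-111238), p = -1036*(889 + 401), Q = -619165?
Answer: 84190555527037856/76700640967819165 ≈ 1.0977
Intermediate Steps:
p = -1336440 (p = -1036*1290 = -1336440)
A = 802575658219/21422492135 (A = 9*(-1995121/(-316037 - 1*1070557) - 2155187/(-111238))/5 = 9*(-1995121/(-316037 - 1070557) - 2155187*(-1/111238))/5 = 9*(-1995121/(-1386594) + 2155187/111238)/5 = 9*(-1995121*(-1/1386594) + 2155187/111238)/5 = 9*(1995121/1386594 + 2155187/111238)/5 = (9/5)*(802575658219/38560485843) = 802575658219/21422492135 ≈ 37.464)
S = -2243939 (S = -1624774 - 619165 = -2243939)
(A - 3930045)/(S + p) = (802575658219/21422492135 - 3930045)/(-2243939 - 1336440) = -84190555527037856/21422492135/(-3580379) = -84190555527037856/21422492135*(-1/3580379) = 84190555527037856/76700640967819165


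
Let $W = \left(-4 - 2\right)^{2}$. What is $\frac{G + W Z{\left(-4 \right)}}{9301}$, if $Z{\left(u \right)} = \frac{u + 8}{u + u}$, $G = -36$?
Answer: $- \frac{54}{9301} \approx -0.0058058$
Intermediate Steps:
$W = 36$ ($W = \left(-6\right)^{2} = 36$)
$Z{\left(u \right)} = \frac{8 + u}{2 u}$
$\frac{G + W Z{\left(-4 \right)}}{9301} = \frac{-36 + 36 \frac{8 - 4}{2 \left(-4\right)}}{9301} = \left(-36 + 36 \cdot \frac{1}{2} \left(- \frac{1}{4}\right) 4\right) \frac{1}{9301} = \left(-36 + 36 \left(- \frac{1}{2}\right)\right) \frac{1}{9301} = \left(-36 - 18\right) \frac{1}{9301} = \left(-54\right) \frac{1}{9301} = - \frac{54}{9301}$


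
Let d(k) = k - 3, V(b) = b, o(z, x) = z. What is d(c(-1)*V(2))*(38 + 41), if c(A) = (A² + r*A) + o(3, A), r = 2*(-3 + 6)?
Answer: -553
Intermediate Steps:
r = 6 (r = 2*3 = 6)
c(A) = 3 + A² + 6*A (c(A) = (A² + 6*A) + 3 = 3 + A² + 6*A)
d(k) = -3 + k
d(c(-1)*V(2))*(38 + 41) = (-3 + (3 + (-1)² + 6*(-1))*2)*(38 + 41) = (-3 + (3 + 1 - 6)*2)*79 = (-3 - 2*2)*79 = (-3 - 4)*79 = -7*79 = -553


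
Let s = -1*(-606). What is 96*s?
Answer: 58176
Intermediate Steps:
s = 606
96*s = 96*606 = 58176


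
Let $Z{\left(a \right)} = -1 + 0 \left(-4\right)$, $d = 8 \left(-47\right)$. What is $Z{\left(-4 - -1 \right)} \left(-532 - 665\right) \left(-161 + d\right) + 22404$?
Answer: $-620385$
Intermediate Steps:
$d = -376$
$Z{\left(a \right)} = -1$ ($Z{\left(a \right)} = -1 + 0 = -1$)
$Z{\left(-4 - -1 \right)} \left(-532 - 665\right) \left(-161 + d\right) + 22404 = - \left(-532 - 665\right) \left(-161 - 376\right) + 22404 = - \left(-1197\right) \left(-537\right) + 22404 = \left(-1\right) 642789 + 22404 = -642789 + 22404 = -620385$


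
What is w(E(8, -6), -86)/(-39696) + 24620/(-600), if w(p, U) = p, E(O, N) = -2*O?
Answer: -1018027/24810 ≈ -41.033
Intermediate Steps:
w(E(8, -6), -86)/(-39696) + 24620/(-600) = -2*8/(-39696) + 24620/(-600) = -16*(-1/39696) + 24620*(-1/600) = 1/2481 - 1231/30 = -1018027/24810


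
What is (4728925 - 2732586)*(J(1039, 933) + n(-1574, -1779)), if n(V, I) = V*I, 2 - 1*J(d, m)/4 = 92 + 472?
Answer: 5585552895422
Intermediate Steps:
J(d, m) = -2248 (J(d, m) = 8 - 4*(92 + 472) = 8 - 4*564 = 8 - 2256 = -2248)
n(V, I) = I*V
(4728925 - 2732586)*(J(1039, 933) + n(-1574, -1779)) = (4728925 - 2732586)*(-2248 - 1779*(-1574)) = 1996339*(-2248 + 2800146) = 1996339*2797898 = 5585552895422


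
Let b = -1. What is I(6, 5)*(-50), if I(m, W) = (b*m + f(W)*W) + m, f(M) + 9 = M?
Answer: 1000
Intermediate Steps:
f(M) = -9 + M
I(m, W) = W*(-9 + W) (I(m, W) = (-m + (-9 + W)*W) + m = (-m + W*(-9 + W)) + m = W*(-9 + W))
I(6, 5)*(-50) = (5*(-9 + 5))*(-50) = (5*(-4))*(-50) = -20*(-50) = 1000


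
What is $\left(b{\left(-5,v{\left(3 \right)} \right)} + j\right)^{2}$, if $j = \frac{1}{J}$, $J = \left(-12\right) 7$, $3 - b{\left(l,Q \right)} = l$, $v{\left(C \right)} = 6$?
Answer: $\frac{450241}{7056} \approx 63.81$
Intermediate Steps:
$b{\left(l,Q \right)} = 3 - l$
$J = -84$
$j = - \frac{1}{84}$ ($j = \frac{1}{-84} = - \frac{1}{84} \approx -0.011905$)
$\left(b{\left(-5,v{\left(3 \right)} \right)} + j\right)^{2} = \left(\left(3 - -5\right) - \frac{1}{84}\right)^{2} = \left(\left(3 + 5\right) - \frac{1}{84}\right)^{2} = \left(8 - \frac{1}{84}\right)^{2} = \left(\frac{671}{84}\right)^{2} = \frac{450241}{7056}$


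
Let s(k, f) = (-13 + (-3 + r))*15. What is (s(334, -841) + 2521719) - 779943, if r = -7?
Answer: 1741431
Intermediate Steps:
s(k, f) = -345 (s(k, f) = (-13 + (-3 - 7))*15 = (-13 - 10)*15 = -23*15 = -345)
(s(334, -841) + 2521719) - 779943 = (-345 + 2521719) - 779943 = 2521374 - 779943 = 1741431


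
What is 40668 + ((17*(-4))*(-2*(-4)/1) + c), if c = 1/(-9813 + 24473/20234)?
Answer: 7965888679122/198531769 ≈ 40124.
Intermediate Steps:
c = -20234/198531769 (c = 1/(-9813 + 24473*(1/20234)) = 1/(-9813 + 24473/20234) = 1/(-198531769/20234) = -20234/198531769 ≈ -0.00010192)
40668 + ((17*(-4))*(-2*(-4)/1) + c) = 40668 + ((17*(-4))*(-2*(-4)/1) - 20234/198531769) = 40668 + (-544 - 20234/198531769) = 40668 - 108001302570/198531769 = 7965888679122/198531769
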